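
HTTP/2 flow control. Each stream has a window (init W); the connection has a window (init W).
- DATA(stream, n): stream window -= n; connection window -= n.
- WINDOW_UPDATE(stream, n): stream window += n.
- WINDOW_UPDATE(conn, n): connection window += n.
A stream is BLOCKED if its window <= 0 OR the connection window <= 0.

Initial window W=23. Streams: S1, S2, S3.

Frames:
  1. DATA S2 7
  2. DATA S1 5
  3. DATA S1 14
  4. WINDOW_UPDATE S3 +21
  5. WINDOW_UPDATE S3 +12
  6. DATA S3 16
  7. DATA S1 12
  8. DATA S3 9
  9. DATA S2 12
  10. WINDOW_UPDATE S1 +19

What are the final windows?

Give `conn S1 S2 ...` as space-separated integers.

Op 1: conn=16 S1=23 S2=16 S3=23 blocked=[]
Op 2: conn=11 S1=18 S2=16 S3=23 blocked=[]
Op 3: conn=-3 S1=4 S2=16 S3=23 blocked=[1, 2, 3]
Op 4: conn=-3 S1=4 S2=16 S3=44 blocked=[1, 2, 3]
Op 5: conn=-3 S1=4 S2=16 S3=56 blocked=[1, 2, 3]
Op 6: conn=-19 S1=4 S2=16 S3=40 blocked=[1, 2, 3]
Op 7: conn=-31 S1=-8 S2=16 S3=40 blocked=[1, 2, 3]
Op 8: conn=-40 S1=-8 S2=16 S3=31 blocked=[1, 2, 3]
Op 9: conn=-52 S1=-8 S2=4 S3=31 blocked=[1, 2, 3]
Op 10: conn=-52 S1=11 S2=4 S3=31 blocked=[1, 2, 3]

Answer: -52 11 4 31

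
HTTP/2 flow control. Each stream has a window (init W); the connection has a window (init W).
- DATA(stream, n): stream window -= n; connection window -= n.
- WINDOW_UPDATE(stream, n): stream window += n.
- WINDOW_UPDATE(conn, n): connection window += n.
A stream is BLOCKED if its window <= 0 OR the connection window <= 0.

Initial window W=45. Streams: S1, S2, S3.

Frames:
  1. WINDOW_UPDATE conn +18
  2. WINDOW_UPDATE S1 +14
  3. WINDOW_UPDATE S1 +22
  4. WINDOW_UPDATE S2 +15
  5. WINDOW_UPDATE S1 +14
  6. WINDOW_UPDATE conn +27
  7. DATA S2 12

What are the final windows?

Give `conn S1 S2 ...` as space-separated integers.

Op 1: conn=63 S1=45 S2=45 S3=45 blocked=[]
Op 2: conn=63 S1=59 S2=45 S3=45 blocked=[]
Op 3: conn=63 S1=81 S2=45 S3=45 blocked=[]
Op 4: conn=63 S1=81 S2=60 S3=45 blocked=[]
Op 5: conn=63 S1=95 S2=60 S3=45 blocked=[]
Op 6: conn=90 S1=95 S2=60 S3=45 blocked=[]
Op 7: conn=78 S1=95 S2=48 S3=45 blocked=[]

Answer: 78 95 48 45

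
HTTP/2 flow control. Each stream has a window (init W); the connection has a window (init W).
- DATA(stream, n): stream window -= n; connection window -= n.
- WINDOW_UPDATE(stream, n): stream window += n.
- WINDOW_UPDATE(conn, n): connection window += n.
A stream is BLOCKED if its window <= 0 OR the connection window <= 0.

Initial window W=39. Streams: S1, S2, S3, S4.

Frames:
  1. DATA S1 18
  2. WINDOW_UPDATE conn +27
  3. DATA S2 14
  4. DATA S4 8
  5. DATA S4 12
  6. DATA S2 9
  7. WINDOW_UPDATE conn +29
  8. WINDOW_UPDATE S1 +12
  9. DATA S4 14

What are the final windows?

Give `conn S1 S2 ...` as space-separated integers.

Op 1: conn=21 S1=21 S2=39 S3=39 S4=39 blocked=[]
Op 2: conn=48 S1=21 S2=39 S3=39 S4=39 blocked=[]
Op 3: conn=34 S1=21 S2=25 S3=39 S4=39 blocked=[]
Op 4: conn=26 S1=21 S2=25 S3=39 S4=31 blocked=[]
Op 5: conn=14 S1=21 S2=25 S3=39 S4=19 blocked=[]
Op 6: conn=5 S1=21 S2=16 S3=39 S4=19 blocked=[]
Op 7: conn=34 S1=21 S2=16 S3=39 S4=19 blocked=[]
Op 8: conn=34 S1=33 S2=16 S3=39 S4=19 blocked=[]
Op 9: conn=20 S1=33 S2=16 S3=39 S4=5 blocked=[]

Answer: 20 33 16 39 5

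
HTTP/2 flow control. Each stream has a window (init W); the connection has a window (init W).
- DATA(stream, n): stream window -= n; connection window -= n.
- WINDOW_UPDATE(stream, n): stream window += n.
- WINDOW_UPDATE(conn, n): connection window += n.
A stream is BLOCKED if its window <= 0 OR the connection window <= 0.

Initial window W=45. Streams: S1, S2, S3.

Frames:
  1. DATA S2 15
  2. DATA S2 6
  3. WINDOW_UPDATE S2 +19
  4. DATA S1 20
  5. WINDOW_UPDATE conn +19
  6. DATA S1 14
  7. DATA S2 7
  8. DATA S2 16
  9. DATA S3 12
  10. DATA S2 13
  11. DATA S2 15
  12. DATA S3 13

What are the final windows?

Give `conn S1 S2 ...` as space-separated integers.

Answer: -67 11 -8 20

Derivation:
Op 1: conn=30 S1=45 S2=30 S3=45 blocked=[]
Op 2: conn=24 S1=45 S2=24 S3=45 blocked=[]
Op 3: conn=24 S1=45 S2=43 S3=45 blocked=[]
Op 4: conn=4 S1=25 S2=43 S3=45 blocked=[]
Op 5: conn=23 S1=25 S2=43 S3=45 blocked=[]
Op 6: conn=9 S1=11 S2=43 S3=45 blocked=[]
Op 7: conn=2 S1=11 S2=36 S3=45 blocked=[]
Op 8: conn=-14 S1=11 S2=20 S3=45 blocked=[1, 2, 3]
Op 9: conn=-26 S1=11 S2=20 S3=33 blocked=[1, 2, 3]
Op 10: conn=-39 S1=11 S2=7 S3=33 blocked=[1, 2, 3]
Op 11: conn=-54 S1=11 S2=-8 S3=33 blocked=[1, 2, 3]
Op 12: conn=-67 S1=11 S2=-8 S3=20 blocked=[1, 2, 3]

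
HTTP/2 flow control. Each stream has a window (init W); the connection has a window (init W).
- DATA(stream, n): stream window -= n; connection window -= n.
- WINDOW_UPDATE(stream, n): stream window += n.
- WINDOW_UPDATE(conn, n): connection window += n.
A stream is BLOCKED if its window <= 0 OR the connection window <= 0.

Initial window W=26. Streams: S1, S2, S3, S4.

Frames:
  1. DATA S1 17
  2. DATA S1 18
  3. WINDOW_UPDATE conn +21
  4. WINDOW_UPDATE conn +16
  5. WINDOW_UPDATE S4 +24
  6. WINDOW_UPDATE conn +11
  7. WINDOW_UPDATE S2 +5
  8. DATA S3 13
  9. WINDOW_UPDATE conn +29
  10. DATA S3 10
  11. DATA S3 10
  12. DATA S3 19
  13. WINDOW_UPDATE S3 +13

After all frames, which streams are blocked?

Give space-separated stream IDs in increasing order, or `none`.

Op 1: conn=9 S1=9 S2=26 S3=26 S4=26 blocked=[]
Op 2: conn=-9 S1=-9 S2=26 S3=26 S4=26 blocked=[1, 2, 3, 4]
Op 3: conn=12 S1=-9 S2=26 S3=26 S4=26 blocked=[1]
Op 4: conn=28 S1=-9 S2=26 S3=26 S4=26 blocked=[1]
Op 5: conn=28 S1=-9 S2=26 S3=26 S4=50 blocked=[1]
Op 6: conn=39 S1=-9 S2=26 S3=26 S4=50 blocked=[1]
Op 7: conn=39 S1=-9 S2=31 S3=26 S4=50 blocked=[1]
Op 8: conn=26 S1=-9 S2=31 S3=13 S4=50 blocked=[1]
Op 9: conn=55 S1=-9 S2=31 S3=13 S4=50 blocked=[1]
Op 10: conn=45 S1=-9 S2=31 S3=3 S4=50 blocked=[1]
Op 11: conn=35 S1=-9 S2=31 S3=-7 S4=50 blocked=[1, 3]
Op 12: conn=16 S1=-9 S2=31 S3=-26 S4=50 blocked=[1, 3]
Op 13: conn=16 S1=-9 S2=31 S3=-13 S4=50 blocked=[1, 3]

Answer: S1 S3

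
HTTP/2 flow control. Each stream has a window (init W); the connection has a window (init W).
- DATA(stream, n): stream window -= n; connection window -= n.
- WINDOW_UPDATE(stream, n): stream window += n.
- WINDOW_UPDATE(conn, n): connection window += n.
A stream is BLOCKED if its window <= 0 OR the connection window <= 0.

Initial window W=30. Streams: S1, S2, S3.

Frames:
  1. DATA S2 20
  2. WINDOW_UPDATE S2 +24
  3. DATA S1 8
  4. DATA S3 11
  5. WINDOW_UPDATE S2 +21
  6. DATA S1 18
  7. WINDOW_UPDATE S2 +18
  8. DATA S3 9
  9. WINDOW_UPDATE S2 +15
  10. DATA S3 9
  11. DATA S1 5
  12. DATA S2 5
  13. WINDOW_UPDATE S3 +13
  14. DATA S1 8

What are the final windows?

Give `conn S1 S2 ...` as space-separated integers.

Answer: -63 -9 83 14

Derivation:
Op 1: conn=10 S1=30 S2=10 S3=30 blocked=[]
Op 2: conn=10 S1=30 S2=34 S3=30 blocked=[]
Op 3: conn=2 S1=22 S2=34 S3=30 blocked=[]
Op 4: conn=-9 S1=22 S2=34 S3=19 blocked=[1, 2, 3]
Op 5: conn=-9 S1=22 S2=55 S3=19 blocked=[1, 2, 3]
Op 6: conn=-27 S1=4 S2=55 S3=19 blocked=[1, 2, 3]
Op 7: conn=-27 S1=4 S2=73 S3=19 blocked=[1, 2, 3]
Op 8: conn=-36 S1=4 S2=73 S3=10 blocked=[1, 2, 3]
Op 9: conn=-36 S1=4 S2=88 S3=10 blocked=[1, 2, 3]
Op 10: conn=-45 S1=4 S2=88 S3=1 blocked=[1, 2, 3]
Op 11: conn=-50 S1=-1 S2=88 S3=1 blocked=[1, 2, 3]
Op 12: conn=-55 S1=-1 S2=83 S3=1 blocked=[1, 2, 3]
Op 13: conn=-55 S1=-1 S2=83 S3=14 blocked=[1, 2, 3]
Op 14: conn=-63 S1=-9 S2=83 S3=14 blocked=[1, 2, 3]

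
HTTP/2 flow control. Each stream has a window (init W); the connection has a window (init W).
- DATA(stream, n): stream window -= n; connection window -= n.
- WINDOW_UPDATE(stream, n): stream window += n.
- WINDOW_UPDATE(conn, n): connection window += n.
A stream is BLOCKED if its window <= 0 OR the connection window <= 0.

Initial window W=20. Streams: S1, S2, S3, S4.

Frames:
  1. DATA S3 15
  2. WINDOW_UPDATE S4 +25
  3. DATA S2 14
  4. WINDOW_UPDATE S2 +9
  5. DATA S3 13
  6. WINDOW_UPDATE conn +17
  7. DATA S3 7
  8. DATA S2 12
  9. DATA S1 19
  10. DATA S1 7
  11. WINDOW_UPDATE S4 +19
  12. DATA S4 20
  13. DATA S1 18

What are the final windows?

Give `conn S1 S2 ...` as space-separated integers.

Op 1: conn=5 S1=20 S2=20 S3=5 S4=20 blocked=[]
Op 2: conn=5 S1=20 S2=20 S3=5 S4=45 blocked=[]
Op 3: conn=-9 S1=20 S2=6 S3=5 S4=45 blocked=[1, 2, 3, 4]
Op 4: conn=-9 S1=20 S2=15 S3=5 S4=45 blocked=[1, 2, 3, 4]
Op 5: conn=-22 S1=20 S2=15 S3=-8 S4=45 blocked=[1, 2, 3, 4]
Op 6: conn=-5 S1=20 S2=15 S3=-8 S4=45 blocked=[1, 2, 3, 4]
Op 7: conn=-12 S1=20 S2=15 S3=-15 S4=45 blocked=[1, 2, 3, 4]
Op 8: conn=-24 S1=20 S2=3 S3=-15 S4=45 blocked=[1, 2, 3, 4]
Op 9: conn=-43 S1=1 S2=3 S3=-15 S4=45 blocked=[1, 2, 3, 4]
Op 10: conn=-50 S1=-6 S2=3 S3=-15 S4=45 blocked=[1, 2, 3, 4]
Op 11: conn=-50 S1=-6 S2=3 S3=-15 S4=64 blocked=[1, 2, 3, 4]
Op 12: conn=-70 S1=-6 S2=3 S3=-15 S4=44 blocked=[1, 2, 3, 4]
Op 13: conn=-88 S1=-24 S2=3 S3=-15 S4=44 blocked=[1, 2, 3, 4]

Answer: -88 -24 3 -15 44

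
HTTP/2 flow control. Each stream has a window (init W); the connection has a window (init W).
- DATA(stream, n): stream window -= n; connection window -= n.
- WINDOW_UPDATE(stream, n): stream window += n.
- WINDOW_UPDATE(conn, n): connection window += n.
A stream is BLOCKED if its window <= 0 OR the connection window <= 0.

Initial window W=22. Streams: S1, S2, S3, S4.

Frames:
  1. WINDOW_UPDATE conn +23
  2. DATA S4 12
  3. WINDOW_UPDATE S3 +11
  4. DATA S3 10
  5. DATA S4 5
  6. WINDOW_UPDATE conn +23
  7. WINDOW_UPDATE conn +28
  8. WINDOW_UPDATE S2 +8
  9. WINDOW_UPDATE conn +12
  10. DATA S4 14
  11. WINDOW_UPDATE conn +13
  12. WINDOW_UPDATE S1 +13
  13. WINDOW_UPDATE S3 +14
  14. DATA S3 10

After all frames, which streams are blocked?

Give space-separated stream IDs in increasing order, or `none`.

Answer: S4

Derivation:
Op 1: conn=45 S1=22 S2=22 S3=22 S4=22 blocked=[]
Op 2: conn=33 S1=22 S2=22 S3=22 S4=10 blocked=[]
Op 3: conn=33 S1=22 S2=22 S3=33 S4=10 blocked=[]
Op 4: conn=23 S1=22 S2=22 S3=23 S4=10 blocked=[]
Op 5: conn=18 S1=22 S2=22 S3=23 S4=5 blocked=[]
Op 6: conn=41 S1=22 S2=22 S3=23 S4=5 blocked=[]
Op 7: conn=69 S1=22 S2=22 S3=23 S4=5 blocked=[]
Op 8: conn=69 S1=22 S2=30 S3=23 S4=5 blocked=[]
Op 9: conn=81 S1=22 S2=30 S3=23 S4=5 blocked=[]
Op 10: conn=67 S1=22 S2=30 S3=23 S4=-9 blocked=[4]
Op 11: conn=80 S1=22 S2=30 S3=23 S4=-9 blocked=[4]
Op 12: conn=80 S1=35 S2=30 S3=23 S4=-9 blocked=[4]
Op 13: conn=80 S1=35 S2=30 S3=37 S4=-9 blocked=[4]
Op 14: conn=70 S1=35 S2=30 S3=27 S4=-9 blocked=[4]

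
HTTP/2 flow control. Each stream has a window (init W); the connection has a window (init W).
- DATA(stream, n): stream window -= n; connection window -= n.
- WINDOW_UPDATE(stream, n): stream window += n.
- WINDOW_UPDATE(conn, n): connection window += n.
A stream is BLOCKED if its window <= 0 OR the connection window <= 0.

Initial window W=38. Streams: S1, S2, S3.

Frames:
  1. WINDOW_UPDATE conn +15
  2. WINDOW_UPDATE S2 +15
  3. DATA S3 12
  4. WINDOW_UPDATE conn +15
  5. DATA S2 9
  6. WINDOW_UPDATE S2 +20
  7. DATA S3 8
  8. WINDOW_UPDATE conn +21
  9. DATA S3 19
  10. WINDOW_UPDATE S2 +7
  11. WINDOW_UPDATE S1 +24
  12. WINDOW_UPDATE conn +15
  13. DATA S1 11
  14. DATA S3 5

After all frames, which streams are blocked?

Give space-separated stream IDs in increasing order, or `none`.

Answer: S3

Derivation:
Op 1: conn=53 S1=38 S2=38 S3=38 blocked=[]
Op 2: conn=53 S1=38 S2=53 S3=38 blocked=[]
Op 3: conn=41 S1=38 S2=53 S3=26 blocked=[]
Op 4: conn=56 S1=38 S2=53 S3=26 blocked=[]
Op 5: conn=47 S1=38 S2=44 S3=26 blocked=[]
Op 6: conn=47 S1=38 S2=64 S3=26 blocked=[]
Op 7: conn=39 S1=38 S2=64 S3=18 blocked=[]
Op 8: conn=60 S1=38 S2=64 S3=18 blocked=[]
Op 9: conn=41 S1=38 S2=64 S3=-1 blocked=[3]
Op 10: conn=41 S1=38 S2=71 S3=-1 blocked=[3]
Op 11: conn=41 S1=62 S2=71 S3=-1 blocked=[3]
Op 12: conn=56 S1=62 S2=71 S3=-1 blocked=[3]
Op 13: conn=45 S1=51 S2=71 S3=-1 blocked=[3]
Op 14: conn=40 S1=51 S2=71 S3=-6 blocked=[3]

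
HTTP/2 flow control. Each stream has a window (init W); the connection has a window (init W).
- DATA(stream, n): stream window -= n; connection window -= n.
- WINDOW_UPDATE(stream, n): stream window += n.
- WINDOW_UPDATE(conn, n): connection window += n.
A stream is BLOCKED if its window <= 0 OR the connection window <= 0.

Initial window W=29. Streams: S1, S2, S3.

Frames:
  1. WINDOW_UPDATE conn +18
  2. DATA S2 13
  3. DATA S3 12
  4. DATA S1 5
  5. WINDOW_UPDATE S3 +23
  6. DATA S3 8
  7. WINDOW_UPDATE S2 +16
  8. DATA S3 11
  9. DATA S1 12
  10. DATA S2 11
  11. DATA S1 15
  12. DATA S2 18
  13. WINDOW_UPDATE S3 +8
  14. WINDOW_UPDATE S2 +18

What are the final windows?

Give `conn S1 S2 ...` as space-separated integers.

Op 1: conn=47 S1=29 S2=29 S3=29 blocked=[]
Op 2: conn=34 S1=29 S2=16 S3=29 blocked=[]
Op 3: conn=22 S1=29 S2=16 S3=17 blocked=[]
Op 4: conn=17 S1=24 S2=16 S3=17 blocked=[]
Op 5: conn=17 S1=24 S2=16 S3=40 blocked=[]
Op 6: conn=9 S1=24 S2=16 S3=32 blocked=[]
Op 7: conn=9 S1=24 S2=32 S3=32 blocked=[]
Op 8: conn=-2 S1=24 S2=32 S3=21 blocked=[1, 2, 3]
Op 9: conn=-14 S1=12 S2=32 S3=21 blocked=[1, 2, 3]
Op 10: conn=-25 S1=12 S2=21 S3=21 blocked=[1, 2, 3]
Op 11: conn=-40 S1=-3 S2=21 S3=21 blocked=[1, 2, 3]
Op 12: conn=-58 S1=-3 S2=3 S3=21 blocked=[1, 2, 3]
Op 13: conn=-58 S1=-3 S2=3 S3=29 blocked=[1, 2, 3]
Op 14: conn=-58 S1=-3 S2=21 S3=29 blocked=[1, 2, 3]

Answer: -58 -3 21 29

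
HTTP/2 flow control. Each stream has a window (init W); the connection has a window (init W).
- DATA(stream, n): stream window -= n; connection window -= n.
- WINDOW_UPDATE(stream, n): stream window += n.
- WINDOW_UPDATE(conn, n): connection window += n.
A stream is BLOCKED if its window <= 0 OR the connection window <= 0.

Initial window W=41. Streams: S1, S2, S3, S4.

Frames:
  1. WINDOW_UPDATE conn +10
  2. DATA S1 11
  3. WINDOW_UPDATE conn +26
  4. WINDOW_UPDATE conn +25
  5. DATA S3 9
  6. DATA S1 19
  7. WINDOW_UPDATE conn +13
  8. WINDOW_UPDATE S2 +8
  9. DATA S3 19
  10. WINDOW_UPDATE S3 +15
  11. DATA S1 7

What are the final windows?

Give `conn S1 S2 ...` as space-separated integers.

Answer: 50 4 49 28 41

Derivation:
Op 1: conn=51 S1=41 S2=41 S3=41 S4=41 blocked=[]
Op 2: conn=40 S1=30 S2=41 S3=41 S4=41 blocked=[]
Op 3: conn=66 S1=30 S2=41 S3=41 S4=41 blocked=[]
Op 4: conn=91 S1=30 S2=41 S3=41 S4=41 blocked=[]
Op 5: conn=82 S1=30 S2=41 S3=32 S4=41 blocked=[]
Op 6: conn=63 S1=11 S2=41 S3=32 S4=41 blocked=[]
Op 7: conn=76 S1=11 S2=41 S3=32 S4=41 blocked=[]
Op 8: conn=76 S1=11 S2=49 S3=32 S4=41 blocked=[]
Op 9: conn=57 S1=11 S2=49 S3=13 S4=41 blocked=[]
Op 10: conn=57 S1=11 S2=49 S3=28 S4=41 blocked=[]
Op 11: conn=50 S1=4 S2=49 S3=28 S4=41 blocked=[]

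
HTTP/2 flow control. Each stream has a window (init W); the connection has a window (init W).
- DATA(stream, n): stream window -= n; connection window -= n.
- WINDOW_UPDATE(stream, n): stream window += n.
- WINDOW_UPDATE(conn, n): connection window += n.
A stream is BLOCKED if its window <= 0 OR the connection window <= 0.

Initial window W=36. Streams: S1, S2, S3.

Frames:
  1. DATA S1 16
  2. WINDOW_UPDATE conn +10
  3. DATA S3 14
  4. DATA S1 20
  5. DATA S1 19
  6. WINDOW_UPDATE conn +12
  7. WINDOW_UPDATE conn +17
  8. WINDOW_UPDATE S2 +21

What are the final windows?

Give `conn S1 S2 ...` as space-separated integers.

Answer: 6 -19 57 22

Derivation:
Op 1: conn=20 S1=20 S2=36 S3=36 blocked=[]
Op 2: conn=30 S1=20 S2=36 S3=36 blocked=[]
Op 3: conn=16 S1=20 S2=36 S3=22 blocked=[]
Op 4: conn=-4 S1=0 S2=36 S3=22 blocked=[1, 2, 3]
Op 5: conn=-23 S1=-19 S2=36 S3=22 blocked=[1, 2, 3]
Op 6: conn=-11 S1=-19 S2=36 S3=22 blocked=[1, 2, 3]
Op 7: conn=6 S1=-19 S2=36 S3=22 blocked=[1]
Op 8: conn=6 S1=-19 S2=57 S3=22 blocked=[1]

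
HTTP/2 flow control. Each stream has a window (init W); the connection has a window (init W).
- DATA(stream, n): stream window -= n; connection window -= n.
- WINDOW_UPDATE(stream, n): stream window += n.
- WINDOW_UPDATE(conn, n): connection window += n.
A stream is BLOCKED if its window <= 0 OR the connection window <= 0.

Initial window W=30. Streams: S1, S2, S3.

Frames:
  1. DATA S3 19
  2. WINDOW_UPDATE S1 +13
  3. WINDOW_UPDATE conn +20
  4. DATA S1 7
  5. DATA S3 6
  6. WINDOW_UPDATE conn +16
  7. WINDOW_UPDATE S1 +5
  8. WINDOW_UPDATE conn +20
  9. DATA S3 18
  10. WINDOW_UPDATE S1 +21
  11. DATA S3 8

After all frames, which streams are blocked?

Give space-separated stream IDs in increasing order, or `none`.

Op 1: conn=11 S1=30 S2=30 S3=11 blocked=[]
Op 2: conn=11 S1=43 S2=30 S3=11 blocked=[]
Op 3: conn=31 S1=43 S2=30 S3=11 blocked=[]
Op 4: conn=24 S1=36 S2=30 S3=11 blocked=[]
Op 5: conn=18 S1=36 S2=30 S3=5 blocked=[]
Op 6: conn=34 S1=36 S2=30 S3=5 blocked=[]
Op 7: conn=34 S1=41 S2=30 S3=5 blocked=[]
Op 8: conn=54 S1=41 S2=30 S3=5 blocked=[]
Op 9: conn=36 S1=41 S2=30 S3=-13 blocked=[3]
Op 10: conn=36 S1=62 S2=30 S3=-13 blocked=[3]
Op 11: conn=28 S1=62 S2=30 S3=-21 blocked=[3]

Answer: S3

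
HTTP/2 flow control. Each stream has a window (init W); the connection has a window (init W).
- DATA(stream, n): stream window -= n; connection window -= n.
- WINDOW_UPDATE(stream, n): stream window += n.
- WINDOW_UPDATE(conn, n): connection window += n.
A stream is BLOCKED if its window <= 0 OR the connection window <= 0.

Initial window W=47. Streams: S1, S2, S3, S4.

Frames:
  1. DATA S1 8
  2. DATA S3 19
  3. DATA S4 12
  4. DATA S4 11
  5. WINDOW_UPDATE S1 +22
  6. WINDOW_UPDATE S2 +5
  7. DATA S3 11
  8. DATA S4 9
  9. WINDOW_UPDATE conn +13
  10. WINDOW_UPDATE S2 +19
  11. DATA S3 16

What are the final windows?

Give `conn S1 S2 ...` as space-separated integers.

Op 1: conn=39 S1=39 S2=47 S3=47 S4=47 blocked=[]
Op 2: conn=20 S1=39 S2=47 S3=28 S4=47 blocked=[]
Op 3: conn=8 S1=39 S2=47 S3=28 S4=35 blocked=[]
Op 4: conn=-3 S1=39 S2=47 S3=28 S4=24 blocked=[1, 2, 3, 4]
Op 5: conn=-3 S1=61 S2=47 S3=28 S4=24 blocked=[1, 2, 3, 4]
Op 6: conn=-3 S1=61 S2=52 S3=28 S4=24 blocked=[1, 2, 3, 4]
Op 7: conn=-14 S1=61 S2=52 S3=17 S4=24 blocked=[1, 2, 3, 4]
Op 8: conn=-23 S1=61 S2=52 S3=17 S4=15 blocked=[1, 2, 3, 4]
Op 9: conn=-10 S1=61 S2=52 S3=17 S4=15 blocked=[1, 2, 3, 4]
Op 10: conn=-10 S1=61 S2=71 S3=17 S4=15 blocked=[1, 2, 3, 4]
Op 11: conn=-26 S1=61 S2=71 S3=1 S4=15 blocked=[1, 2, 3, 4]

Answer: -26 61 71 1 15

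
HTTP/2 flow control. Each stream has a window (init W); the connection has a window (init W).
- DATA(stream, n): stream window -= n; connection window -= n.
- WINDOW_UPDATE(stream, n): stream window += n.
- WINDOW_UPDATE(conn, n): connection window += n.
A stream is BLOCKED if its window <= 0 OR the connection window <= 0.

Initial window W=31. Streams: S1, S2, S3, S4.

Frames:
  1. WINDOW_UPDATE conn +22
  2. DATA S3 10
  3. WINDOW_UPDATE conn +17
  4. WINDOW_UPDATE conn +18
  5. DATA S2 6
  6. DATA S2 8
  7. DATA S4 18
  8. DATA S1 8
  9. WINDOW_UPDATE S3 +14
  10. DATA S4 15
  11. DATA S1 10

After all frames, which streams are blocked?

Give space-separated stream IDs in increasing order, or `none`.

Answer: S4

Derivation:
Op 1: conn=53 S1=31 S2=31 S3=31 S4=31 blocked=[]
Op 2: conn=43 S1=31 S2=31 S3=21 S4=31 blocked=[]
Op 3: conn=60 S1=31 S2=31 S3=21 S4=31 blocked=[]
Op 4: conn=78 S1=31 S2=31 S3=21 S4=31 blocked=[]
Op 5: conn=72 S1=31 S2=25 S3=21 S4=31 blocked=[]
Op 6: conn=64 S1=31 S2=17 S3=21 S4=31 blocked=[]
Op 7: conn=46 S1=31 S2=17 S3=21 S4=13 blocked=[]
Op 8: conn=38 S1=23 S2=17 S3=21 S4=13 blocked=[]
Op 9: conn=38 S1=23 S2=17 S3=35 S4=13 blocked=[]
Op 10: conn=23 S1=23 S2=17 S3=35 S4=-2 blocked=[4]
Op 11: conn=13 S1=13 S2=17 S3=35 S4=-2 blocked=[4]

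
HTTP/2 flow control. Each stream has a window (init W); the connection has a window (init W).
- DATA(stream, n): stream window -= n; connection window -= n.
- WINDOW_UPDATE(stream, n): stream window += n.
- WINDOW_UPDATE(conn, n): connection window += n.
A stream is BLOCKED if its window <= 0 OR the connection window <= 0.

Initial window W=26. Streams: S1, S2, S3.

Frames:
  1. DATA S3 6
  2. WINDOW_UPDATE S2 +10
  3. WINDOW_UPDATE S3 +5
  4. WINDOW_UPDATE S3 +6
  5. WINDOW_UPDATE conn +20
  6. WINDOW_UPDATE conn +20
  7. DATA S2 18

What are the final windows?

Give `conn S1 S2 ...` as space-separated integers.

Answer: 42 26 18 31

Derivation:
Op 1: conn=20 S1=26 S2=26 S3=20 blocked=[]
Op 2: conn=20 S1=26 S2=36 S3=20 blocked=[]
Op 3: conn=20 S1=26 S2=36 S3=25 blocked=[]
Op 4: conn=20 S1=26 S2=36 S3=31 blocked=[]
Op 5: conn=40 S1=26 S2=36 S3=31 blocked=[]
Op 6: conn=60 S1=26 S2=36 S3=31 blocked=[]
Op 7: conn=42 S1=26 S2=18 S3=31 blocked=[]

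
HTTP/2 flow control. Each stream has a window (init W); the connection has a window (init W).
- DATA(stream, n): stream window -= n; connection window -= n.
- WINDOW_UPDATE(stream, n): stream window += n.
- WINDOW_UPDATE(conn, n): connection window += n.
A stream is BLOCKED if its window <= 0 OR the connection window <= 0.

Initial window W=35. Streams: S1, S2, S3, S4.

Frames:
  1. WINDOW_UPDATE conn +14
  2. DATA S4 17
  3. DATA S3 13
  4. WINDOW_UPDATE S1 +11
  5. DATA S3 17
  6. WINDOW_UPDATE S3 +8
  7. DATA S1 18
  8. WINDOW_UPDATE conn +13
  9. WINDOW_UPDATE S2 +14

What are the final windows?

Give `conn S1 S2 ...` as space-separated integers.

Op 1: conn=49 S1=35 S2=35 S3=35 S4=35 blocked=[]
Op 2: conn=32 S1=35 S2=35 S3=35 S4=18 blocked=[]
Op 3: conn=19 S1=35 S2=35 S3=22 S4=18 blocked=[]
Op 4: conn=19 S1=46 S2=35 S3=22 S4=18 blocked=[]
Op 5: conn=2 S1=46 S2=35 S3=5 S4=18 blocked=[]
Op 6: conn=2 S1=46 S2=35 S3=13 S4=18 blocked=[]
Op 7: conn=-16 S1=28 S2=35 S3=13 S4=18 blocked=[1, 2, 3, 4]
Op 8: conn=-3 S1=28 S2=35 S3=13 S4=18 blocked=[1, 2, 3, 4]
Op 9: conn=-3 S1=28 S2=49 S3=13 S4=18 blocked=[1, 2, 3, 4]

Answer: -3 28 49 13 18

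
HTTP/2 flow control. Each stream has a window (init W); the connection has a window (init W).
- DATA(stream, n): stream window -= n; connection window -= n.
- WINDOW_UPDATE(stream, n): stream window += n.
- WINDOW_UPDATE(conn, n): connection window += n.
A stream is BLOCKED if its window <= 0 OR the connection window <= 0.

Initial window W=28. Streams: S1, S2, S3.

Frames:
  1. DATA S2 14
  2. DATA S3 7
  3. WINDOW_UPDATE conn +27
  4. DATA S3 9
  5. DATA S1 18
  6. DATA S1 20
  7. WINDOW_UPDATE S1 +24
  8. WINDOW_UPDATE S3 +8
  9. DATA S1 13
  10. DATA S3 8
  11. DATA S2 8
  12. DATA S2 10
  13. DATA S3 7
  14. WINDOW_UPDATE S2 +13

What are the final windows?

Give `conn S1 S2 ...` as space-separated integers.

Op 1: conn=14 S1=28 S2=14 S3=28 blocked=[]
Op 2: conn=7 S1=28 S2=14 S3=21 blocked=[]
Op 3: conn=34 S1=28 S2=14 S3=21 blocked=[]
Op 4: conn=25 S1=28 S2=14 S3=12 blocked=[]
Op 5: conn=7 S1=10 S2=14 S3=12 blocked=[]
Op 6: conn=-13 S1=-10 S2=14 S3=12 blocked=[1, 2, 3]
Op 7: conn=-13 S1=14 S2=14 S3=12 blocked=[1, 2, 3]
Op 8: conn=-13 S1=14 S2=14 S3=20 blocked=[1, 2, 3]
Op 9: conn=-26 S1=1 S2=14 S3=20 blocked=[1, 2, 3]
Op 10: conn=-34 S1=1 S2=14 S3=12 blocked=[1, 2, 3]
Op 11: conn=-42 S1=1 S2=6 S3=12 blocked=[1, 2, 3]
Op 12: conn=-52 S1=1 S2=-4 S3=12 blocked=[1, 2, 3]
Op 13: conn=-59 S1=1 S2=-4 S3=5 blocked=[1, 2, 3]
Op 14: conn=-59 S1=1 S2=9 S3=5 blocked=[1, 2, 3]

Answer: -59 1 9 5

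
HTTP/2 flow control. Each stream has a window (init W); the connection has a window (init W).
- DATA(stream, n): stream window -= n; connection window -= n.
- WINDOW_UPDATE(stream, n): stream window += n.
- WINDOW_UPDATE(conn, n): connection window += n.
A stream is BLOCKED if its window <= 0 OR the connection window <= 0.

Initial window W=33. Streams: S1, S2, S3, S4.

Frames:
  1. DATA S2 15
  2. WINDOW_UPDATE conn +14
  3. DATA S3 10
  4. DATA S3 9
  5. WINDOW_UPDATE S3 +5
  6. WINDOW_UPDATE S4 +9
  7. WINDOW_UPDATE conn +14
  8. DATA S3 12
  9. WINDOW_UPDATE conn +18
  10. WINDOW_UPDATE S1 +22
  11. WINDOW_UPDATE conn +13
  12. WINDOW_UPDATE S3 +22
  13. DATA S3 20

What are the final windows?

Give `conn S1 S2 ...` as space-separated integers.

Op 1: conn=18 S1=33 S2=18 S3=33 S4=33 blocked=[]
Op 2: conn=32 S1=33 S2=18 S3=33 S4=33 blocked=[]
Op 3: conn=22 S1=33 S2=18 S3=23 S4=33 blocked=[]
Op 4: conn=13 S1=33 S2=18 S3=14 S4=33 blocked=[]
Op 5: conn=13 S1=33 S2=18 S3=19 S4=33 blocked=[]
Op 6: conn=13 S1=33 S2=18 S3=19 S4=42 blocked=[]
Op 7: conn=27 S1=33 S2=18 S3=19 S4=42 blocked=[]
Op 8: conn=15 S1=33 S2=18 S3=7 S4=42 blocked=[]
Op 9: conn=33 S1=33 S2=18 S3=7 S4=42 blocked=[]
Op 10: conn=33 S1=55 S2=18 S3=7 S4=42 blocked=[]
Op 11: conn=46 S1=55 S2=18 S3=7 S4=42 blocked=[]
Op 12: conn=46 S1=55 S2=18 S3=29 S4=42 blocked=[]
Op 13: conn=26 S1=55 S2=18 S3=9 S4=42 blocked=[]

Answer: 26 55 18 9 42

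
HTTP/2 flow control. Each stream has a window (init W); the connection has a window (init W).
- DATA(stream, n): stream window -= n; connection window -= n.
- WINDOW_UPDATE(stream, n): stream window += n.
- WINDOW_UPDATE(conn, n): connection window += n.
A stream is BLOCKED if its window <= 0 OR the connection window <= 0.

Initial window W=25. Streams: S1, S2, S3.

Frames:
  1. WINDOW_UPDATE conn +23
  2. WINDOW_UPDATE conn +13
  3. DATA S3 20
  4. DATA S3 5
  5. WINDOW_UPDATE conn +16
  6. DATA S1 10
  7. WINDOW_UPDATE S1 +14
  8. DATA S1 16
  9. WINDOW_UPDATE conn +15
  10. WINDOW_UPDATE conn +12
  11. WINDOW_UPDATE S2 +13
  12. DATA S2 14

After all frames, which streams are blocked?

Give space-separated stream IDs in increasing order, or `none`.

Op 1: conn=48 S1=25 S2=25 S3=25 blocked=[]
Op 2: conn=61 S1=25 S2=25 S3=25 blocked=[]
Op 3: conn=41 S1=25 S2=25 S3=5 blocked=[]
Op 4: conn=36 S1=25 S2=25 S3=0 blocked=[3]
Op 5: conn=52 S1=25 S2=25 S3=0 blocked=[3]
Op 6: conn=42 S1=15 S2=25 S3=0 blocked=[3]
Op 7: conn=42 S1=29 S2=25 S3=0 blocked=[3]
Op 8: conn=26 S1=13 S2=25 S3=0 blocked=[3]
Op 9: conn=41 S1=13 S2=25 S3=0 blocked=[3]
Op 10: conn=53 S1=13 S2=25 S3=0 blocked=[3]
Op 11: conn=53 S1=13 S2=38 S3=0 blocked=[3]
Op 12: conn=39 S1=13 S2=24 S3=0 blocked=[3]

Answer: S3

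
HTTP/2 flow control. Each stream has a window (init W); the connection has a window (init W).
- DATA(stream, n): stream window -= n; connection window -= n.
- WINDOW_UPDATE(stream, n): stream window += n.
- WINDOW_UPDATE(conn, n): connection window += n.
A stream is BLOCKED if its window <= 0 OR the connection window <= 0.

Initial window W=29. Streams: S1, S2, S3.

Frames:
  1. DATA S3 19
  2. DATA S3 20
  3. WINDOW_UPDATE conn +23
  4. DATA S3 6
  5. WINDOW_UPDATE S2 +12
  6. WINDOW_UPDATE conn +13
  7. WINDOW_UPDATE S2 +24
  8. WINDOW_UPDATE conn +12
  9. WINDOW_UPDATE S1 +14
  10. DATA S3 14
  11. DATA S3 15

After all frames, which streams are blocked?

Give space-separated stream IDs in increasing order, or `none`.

Answer: S3

Derivation:
Op 1: conn=10 S1=29 S2=29 S3=10 blocked=[]
Op 2: conn=-10 S1=29 S2=29 S3=-10 blocked=[1, 2, 3]
Op 3: conn=13 S1=29 S2=29 S3=-10 blocked=[3]
Op 4: conn=7 S1=29 S2=29 S3=-16 blocked=[3]
Op 5: conn=7 S1=29 S2=41 S3=-16 blocked=[3]
Op 6: conn=20 S1=29 S2=41 S3=-16 blocked=[3]
Op 7: conn=20 S1=29 S2=65 S3=-16 blocked=[3]
Op 8: conn=32 S1=29 S2=65 S3=-16 blocked=[3]
Op 9: conn=32 S1=43 S2=65 S3=-16 blocked=[3]
Op 10: conn=18 S1=43 S2=65 S3=-30 blocked=[3]
Op 11: conn=3 S1=43 S2=65 S3=-45 blocked=[3]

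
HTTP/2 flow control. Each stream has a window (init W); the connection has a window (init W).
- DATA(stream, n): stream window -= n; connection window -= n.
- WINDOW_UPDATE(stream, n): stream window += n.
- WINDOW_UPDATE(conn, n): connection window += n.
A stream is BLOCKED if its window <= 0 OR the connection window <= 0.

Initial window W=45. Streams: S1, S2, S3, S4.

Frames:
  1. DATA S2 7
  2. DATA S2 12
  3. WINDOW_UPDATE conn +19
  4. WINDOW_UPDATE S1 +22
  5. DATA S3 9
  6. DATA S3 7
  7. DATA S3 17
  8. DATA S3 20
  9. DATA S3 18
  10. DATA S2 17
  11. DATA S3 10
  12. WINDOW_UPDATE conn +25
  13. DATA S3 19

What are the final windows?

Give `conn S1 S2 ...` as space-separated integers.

Answer: -47 67 9 -55 45

Derivation:
Op 1: conn=38 S1=45 S2=38 S3=45 S4=45 blocked=[]
Op 2: conn=26 S1=45 S2=26 S3=45 S4=45 blocked=[]
Op 3: conn=45 S1=45 S2=26 S3=45 S4=45 blocked=[]
Op 4: conn=45 S1=67 S2=26 S3=45 S4=45 blocked=[]
Op 5: conn=36 S1=67 S2=26 S3=36 S4=45 blocked=[]
Op 6: conn=29 S1=67 S2=26 S3=29 S4=45 blocked=[]
Op 7: conn=12 S1=67 S2=26 S3=12 S4=45 blocked=[]
Op 8: conn=-8 S1=67 S2=26 S3=-8 S4=45 blocked=[1, 2, 3, 4]
Op 9: conn=-26 S1=67 S2=26 S3=-26 S4=45 blocked=[1, 2, 3, 4]
Op 10: conn=-43 S1=67 S2=9 S3=-26 S4=45 blocked=[1, 2, 3, 4]
Op 11: conn=-53 S1=67 S2=9 S3=-36 S4=45 blocked=[1, 2, 3, 4]
Op 12: conn=-28 S1=67 S2=9 S3=-36 S4=45 blocked=[1, 2, 3, 4]
Op 13: conn=-47 S1=67 S2=9 S3=-55 S4=45 blocked=[1, 2, 3, 4]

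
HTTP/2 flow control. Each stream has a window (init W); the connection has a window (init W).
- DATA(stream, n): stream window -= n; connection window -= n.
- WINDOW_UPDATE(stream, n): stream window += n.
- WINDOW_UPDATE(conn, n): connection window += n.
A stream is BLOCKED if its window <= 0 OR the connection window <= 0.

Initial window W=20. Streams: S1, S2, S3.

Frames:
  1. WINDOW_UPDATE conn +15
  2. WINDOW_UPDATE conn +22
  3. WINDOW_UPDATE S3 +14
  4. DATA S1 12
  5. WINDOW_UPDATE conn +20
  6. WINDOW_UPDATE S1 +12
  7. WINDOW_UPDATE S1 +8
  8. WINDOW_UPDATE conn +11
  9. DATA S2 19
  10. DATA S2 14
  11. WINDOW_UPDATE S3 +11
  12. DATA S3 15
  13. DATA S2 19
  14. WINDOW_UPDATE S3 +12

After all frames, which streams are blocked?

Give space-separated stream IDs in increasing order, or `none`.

Answer: S2

Derivation:
Op 1: conn=35 S1=20 S2=20 S3=20 blocked=[]
Op 2: conn=57 S1=20 S2=20 S3=20 blocked=[]
Op 3: conn=57 S1=20 S2=20 S3=34 blocked=[]
Op 4: conn=45 S1=8 S2=20 S3=34 blocked=[]
Op 5: conn=65 S1=8 S2=20 S3=34 blocked=[]
Op 6: conn=65 S1=20 S2=20 S3=34 blocked=[]
Op 7: conn=65 S1=28 S2=20 S3=34 blocked=[]
Op 8: conn=76 S1=28 S2=20 S3=34 blocked=[]
Op 9: conn=57 S1=28 S2=1 S3=34 blocked=[]
Op 10: conn=43 S1=28 S2=-13 S3=34 blocked=[2]
Op 11: conn=43 S1=28 S2=-13 S3=45 blocked=[2]
Op 12: conn=28 S1=28 S2=-13 S3=30 blocked=[2]
Op 13: conn=9 S1=28 S2=-32 S3=30 blocked=[2]
Op 14: conn=9 S1=28 S2=-32 S3=42 blocked=[2]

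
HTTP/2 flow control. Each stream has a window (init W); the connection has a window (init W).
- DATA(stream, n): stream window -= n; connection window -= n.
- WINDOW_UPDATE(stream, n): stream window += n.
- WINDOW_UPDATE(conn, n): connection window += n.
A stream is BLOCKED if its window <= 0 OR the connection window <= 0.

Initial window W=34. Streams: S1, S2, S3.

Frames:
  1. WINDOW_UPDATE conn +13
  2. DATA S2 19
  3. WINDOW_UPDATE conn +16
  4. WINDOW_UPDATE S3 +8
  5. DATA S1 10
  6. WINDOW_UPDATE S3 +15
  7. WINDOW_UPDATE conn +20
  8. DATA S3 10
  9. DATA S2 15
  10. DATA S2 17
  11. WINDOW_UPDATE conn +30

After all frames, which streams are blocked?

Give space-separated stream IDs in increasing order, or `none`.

Answer: S2

Derivation:
Op 1: conn=47 S1=34 S2=34 S3=34 blocked=[]
Op 2: conn=28 S1=34 S2=15 S3=34 blocked=[]
Op 3: conn=44 S1=34 S2=15 S3=34 blocked=[]
Op 4: conn=44 S1=34 S2=15 S3=42 blocked=[]
Op 5: conn=34 S1=24 S2=15 S3=42 blocked=[]
Op 6: conn=34 S1=24 S2=15 S3=57 blocked=[]
Op 7: conn=54 S1=24 S2=15 S3=57 blocked=[]
Op 8: conn=44 S1=24 S2=15 S3=47 blocked=[]
Op 9: conn=29 S1=24 S2=0 S3=47 blocked=[2]
Op 10: conn=12 S1=24 S2=-17 S3=47 blocked=[2]
Op 11: conn=42 S1=24 S2=-17 S3=47 blocked=[2]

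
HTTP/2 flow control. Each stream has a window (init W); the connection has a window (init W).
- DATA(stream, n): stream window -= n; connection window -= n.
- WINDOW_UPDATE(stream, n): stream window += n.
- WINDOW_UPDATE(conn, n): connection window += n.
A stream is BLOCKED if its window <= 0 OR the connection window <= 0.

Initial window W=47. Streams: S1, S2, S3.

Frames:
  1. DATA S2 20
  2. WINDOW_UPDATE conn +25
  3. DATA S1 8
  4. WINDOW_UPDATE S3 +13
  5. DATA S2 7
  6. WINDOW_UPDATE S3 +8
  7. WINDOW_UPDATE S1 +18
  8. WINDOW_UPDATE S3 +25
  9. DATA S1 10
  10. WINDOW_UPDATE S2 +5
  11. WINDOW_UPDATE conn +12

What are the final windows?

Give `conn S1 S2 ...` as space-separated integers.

Answer: 39 47 25 93

Derivation:
Op 1: conn=27 S1=47 S2=27 S3=47 blocked=[]
Op 2: conn=52 S1=47 S2=27 S3=47 blocked=[]
Op 3: conn=44 S1=39 S2=27 S3=47 blocked=[]
Op 4: conn=44 S1=39 S2=27 S3=60 blocked=[]
Op 5: conn=37 S1=39 S2=20 S3=60 blocked=[]
Op 6: conn=37 S1=39 S2=20 S3=68 blocked=[]
Op 7: conn=37 S1=57 S2=20 S3=68 blocked=[]
Op 8: conn=37 S1=57 S2=20 S3=93 blocked=[]
Op 9: conn=27 S1=47 S2=20 S3=93 blocked=[]
Op 10: conn=27 S1=47 S2=25 S3=93 blocked=[]
Op 11: conn=39 S1=47 S2=25 S3=93 blocked=[]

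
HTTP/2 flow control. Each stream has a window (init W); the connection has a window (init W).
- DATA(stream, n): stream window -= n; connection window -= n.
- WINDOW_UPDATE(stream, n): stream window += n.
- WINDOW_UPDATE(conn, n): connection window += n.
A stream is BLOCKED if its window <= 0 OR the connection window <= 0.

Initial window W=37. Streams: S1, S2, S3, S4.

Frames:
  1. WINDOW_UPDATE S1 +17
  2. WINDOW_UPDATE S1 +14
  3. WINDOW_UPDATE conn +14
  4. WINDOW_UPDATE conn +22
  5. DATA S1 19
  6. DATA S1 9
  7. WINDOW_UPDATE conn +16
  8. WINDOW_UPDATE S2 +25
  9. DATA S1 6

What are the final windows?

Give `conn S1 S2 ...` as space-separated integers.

Op 1: conn=37 S1=54 S2=37 S3=37 S4=37 blocked=[]
Op 2: conn=37 S1=68 S2=37 S3=37 S4=37 blocked=[]
Op 3: conn=51 S1=68 S2=37 S3=37 S4=37 blocked=[]
Op 4: conn=73 S1=68 S2=37 S3=37 S4=37 blocked=[]
Op 5: conn=54 S1=49 S2=37 S3=37 S4=37 blocked=[]
Op 6: conn=45 S1=40 S2=37 S3=37 S4=37 blocked=[]
Op 7: conn=61 S1=40 S2=37 S3=37 S4=37 blocked=[]
Op 8: conn=61 S1=40 S2=62 S3=37 S4=37 blocked=[]
Op 9: conn=55 S1=34 S2=62 S3=37 S4=37 blocked=[]

Answer: 55 34 62 37 37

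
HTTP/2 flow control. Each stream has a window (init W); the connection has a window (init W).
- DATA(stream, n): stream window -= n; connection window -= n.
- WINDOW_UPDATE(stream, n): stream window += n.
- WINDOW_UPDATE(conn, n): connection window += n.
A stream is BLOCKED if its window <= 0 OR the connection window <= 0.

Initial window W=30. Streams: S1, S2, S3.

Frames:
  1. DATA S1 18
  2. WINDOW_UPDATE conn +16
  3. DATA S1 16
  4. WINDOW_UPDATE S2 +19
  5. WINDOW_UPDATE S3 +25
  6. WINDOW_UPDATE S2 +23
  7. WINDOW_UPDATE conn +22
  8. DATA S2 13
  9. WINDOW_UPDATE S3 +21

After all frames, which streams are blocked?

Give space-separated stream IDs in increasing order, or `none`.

Answer: S1

Derivation:
Op 1: conn=12 S1=12 S2=30 S3=30 blocked=[]
Op 2: conn=28 S1=12 S2=30 S3=30 blocked=[]
Op 3: conn=12 S1=-4 S2=30 S3=30 blocked=[1]
Op 4: conn=12 S1=-4 S2=49 S3=30 blocked=[1]
Op 5: conn=12 S1=-4 S2=49 S3=55 blocked=[1]
Op 6: conn=12 S1=-4 S2=72 S3=55 blocked=[1]
Op 7: conn=34 S1=-4 S2=72 S3=55 blocked=[1]
Op 8: conn=21 S1=-4 S2=59 S3=55 blocked=[1]
Op 9: conn=21 S1=-4 S2=59 S3=76 blocked=[1]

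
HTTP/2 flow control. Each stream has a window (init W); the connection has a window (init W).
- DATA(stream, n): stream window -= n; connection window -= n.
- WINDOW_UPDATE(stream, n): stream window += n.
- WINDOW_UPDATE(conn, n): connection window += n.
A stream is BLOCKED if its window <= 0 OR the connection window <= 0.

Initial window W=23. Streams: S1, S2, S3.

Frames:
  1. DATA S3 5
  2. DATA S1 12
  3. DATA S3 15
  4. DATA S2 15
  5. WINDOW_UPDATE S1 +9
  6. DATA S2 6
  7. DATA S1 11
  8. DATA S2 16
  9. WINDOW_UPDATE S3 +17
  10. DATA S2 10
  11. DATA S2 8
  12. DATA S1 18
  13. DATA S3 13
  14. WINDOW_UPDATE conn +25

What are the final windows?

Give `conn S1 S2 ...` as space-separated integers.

Answer: -81 -9 -32 7

Derivation:
Op 1: conn=18 S1=23 S2=23 S3=18 blocked=[]
Op 2: conn=6 S1=11 S2=23 S3=18 blocked=[]
Op 3: conn=-9 S1=11 S2=23 S3=3 blocked=[1, 2, 3]
Op 4: conn=-24 S1=11 S2=8 S3=3 blocked=[1, 2, 3]
Op 5: conn=-24 S1=20 S2=8 S3=3 blocked=[1, 2, 3]
Op 6: conn=-30 S1=20 S2=2 S3=3 blocked=[1, 2, 3]
Op 7: conn=-41 S1=9 S2=2 S3=3 blocked=[1, 2, 3]
Op 8: conn=-57 S1=9 S2=-14 S3=3 blocked=[1, 2, 3]
Op 9: conn=-57 S1=9 S2=-14 S3=20 blocked=[1, 2, 3]
Op 10: conn=-67 S1=9 S2=-24 S3=20 blocked=[1, 2, 3]
Op 11: conn=-75 S1=9 S2=-32 S3=20 blocked=[1, 2, 3]
Op 12: conn=-93 S1=-9 S2=-32 S3=20 blocked=[1, 2, 3]
Op 13: conn=-106 S1=-9 S2=-32 S3=7 blocked=[1, 2, 3]
Op 14: conn=-81 S1=-9 S2=-32 S3=7 blocked=[1, 2, 3]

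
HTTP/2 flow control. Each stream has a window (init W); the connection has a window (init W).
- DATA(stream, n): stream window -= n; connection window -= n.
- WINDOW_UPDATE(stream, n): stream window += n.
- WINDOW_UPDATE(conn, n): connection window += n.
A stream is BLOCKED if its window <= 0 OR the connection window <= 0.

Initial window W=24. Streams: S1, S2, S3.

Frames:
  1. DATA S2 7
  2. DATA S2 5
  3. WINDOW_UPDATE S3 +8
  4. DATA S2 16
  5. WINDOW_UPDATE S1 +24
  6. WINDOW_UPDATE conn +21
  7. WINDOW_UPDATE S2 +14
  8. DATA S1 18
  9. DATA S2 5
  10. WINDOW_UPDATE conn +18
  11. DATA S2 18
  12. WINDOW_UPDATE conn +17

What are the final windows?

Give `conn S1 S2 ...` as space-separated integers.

Answer: 11 30 -13 32

Derivation:
Op 1: conn=17 S1=24 S2=17 S3=24 blocked=[]
Op 2: conn=12 S1=24 S2=12 S3=24 blocked=[]
Op 3: conn=12 S1=24 S2=12 S3=32 blocked=[]
Op 4: conn=-4 S1=24 S2=-4 S3=32 blocked=[1, 2, 3]
Op 5: conn=-4 S1=48 S2=-4 S3=32 blocked=[1, 2, 3]
Op 6: conn=17 S1=48 S2=-4 S3=32 blocked=[2]
Op 7: conn=17 S1=48 S2=10 S3=32 blocked=[]
Op 8: conn=-1 S1=30 S2=10 S3=32 blocked=[1, 2, 3]
Op 9: conn=-6 S1=30 S2=5 S3=32 blocked=[1, 2, 3]
Op 10: conn=12 S1=30 S2=5 S3=32 blocked=[]
Op 11: conn=-6 S1=30 S2=-13 S3=32 blocked=[1, 2, 3]
Op 12: conn=11 S1=30 S2=-13 S3=32 blocked=[2]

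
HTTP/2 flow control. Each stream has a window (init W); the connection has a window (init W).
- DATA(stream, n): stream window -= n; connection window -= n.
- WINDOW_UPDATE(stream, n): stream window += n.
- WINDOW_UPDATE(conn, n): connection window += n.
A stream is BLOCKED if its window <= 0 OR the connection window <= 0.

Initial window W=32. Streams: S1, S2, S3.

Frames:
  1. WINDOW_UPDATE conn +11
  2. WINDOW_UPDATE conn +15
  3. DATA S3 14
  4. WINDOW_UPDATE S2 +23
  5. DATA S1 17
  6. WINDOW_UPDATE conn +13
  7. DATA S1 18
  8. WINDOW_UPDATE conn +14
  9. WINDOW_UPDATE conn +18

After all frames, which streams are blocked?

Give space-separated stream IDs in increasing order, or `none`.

Op 1: conn=43 S1=32 S2=32 S3=32 blocked=[]
Op 2: conn=58 S1=32 S2=32 S3=32 blocked=[]
Op 3: conn=44 S1=32 S2=32 S3=18 blocked=[]
Op 4: conn=44 S1=32 S2=55 S3=18 blocked=[]
Op 5: conn=27 S1=15 S2=55 S3=18 blocked=[]
Op 6: conn=40 S1=15 S2=55 S3=18 blocked=[]
Op 7: conn=22 S1=-3 S2=55 S3=18 blocked=[1]
Op 8: conn=36 S1=-3 S2=55 S3=18 blocked=[1]
Op 9: conn=54 S1=-3 S2=55 S3=18 blocked=[1]

Answer: S1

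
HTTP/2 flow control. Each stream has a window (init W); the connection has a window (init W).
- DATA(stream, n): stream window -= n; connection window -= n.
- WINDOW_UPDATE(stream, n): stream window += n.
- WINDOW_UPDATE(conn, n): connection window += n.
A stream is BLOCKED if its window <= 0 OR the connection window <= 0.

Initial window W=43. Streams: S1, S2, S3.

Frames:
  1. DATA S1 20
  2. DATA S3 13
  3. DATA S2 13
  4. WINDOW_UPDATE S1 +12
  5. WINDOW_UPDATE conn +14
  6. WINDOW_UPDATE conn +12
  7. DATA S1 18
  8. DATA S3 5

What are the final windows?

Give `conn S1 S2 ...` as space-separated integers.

Answer: 0 17 30 25

Derivation:
Op 1: conn=23 S1=23 S2=43 S3=43 blocked=[]
Op 2: conn=10 S1=23 S2=43 S3=30 blocked=[]
Op 3: conn=-3 S1=23 S2=30 S3=30 blocked=[1, 2, 3]
Op 4: conn=-3 S1=35 S2=30 S3=30 blocked=[1, 2, 3]
Op 5: conn=11 S1=35 S2=30 S3=30 blocked=[]
Op 6: conn=23 S1=35 S2=30 S3=30 blocked=[]
Op 7: conn=5 S1=17 S2=30 S3=30 blocked=[]
Op 8: conn=0 S1=17 S2=30 S3=25 blocked=[1, 2, 3]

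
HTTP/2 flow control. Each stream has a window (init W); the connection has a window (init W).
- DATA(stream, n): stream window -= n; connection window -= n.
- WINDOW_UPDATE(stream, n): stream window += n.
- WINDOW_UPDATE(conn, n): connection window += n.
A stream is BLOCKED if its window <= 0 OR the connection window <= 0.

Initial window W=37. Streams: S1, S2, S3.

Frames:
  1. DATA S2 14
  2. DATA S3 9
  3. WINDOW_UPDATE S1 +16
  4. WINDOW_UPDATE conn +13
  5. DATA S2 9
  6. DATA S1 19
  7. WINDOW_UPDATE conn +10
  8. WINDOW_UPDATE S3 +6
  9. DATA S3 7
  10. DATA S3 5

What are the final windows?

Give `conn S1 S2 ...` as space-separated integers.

Answer: -3 34 14 22

Derivation:
Op 1: conn=23 S1=37 S2=23 S3=37 blocked=[]
Op 2: conn=14 S1=37 S2=23 S3=28 blocked=[]
Op 3: conn=14 S1=53 S2=23 S3=28 blocked=[]
Op 4: conn=27 S1=53 S2=23 S3=28 blocked=[]
Op 5: conn=18 S1=53 S2=14 S3=28 blocked=[]
Op 6: conn=-1 S1=34 S2=14 S3=28 blocked=[1, 2, 3]
Op 7: conn=9 S1=34 S2=14 S3=28 blocked=[]
Op 8: conn=9 S1=34 S2=14 S3=34 blocked=[]
Op 9: conn=2 S1=34 S2=14 S3=27 blocked=[]
Op 10: conn=-3 S1=34 S2=14 S3=22 blocked=[1, 2, 3]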